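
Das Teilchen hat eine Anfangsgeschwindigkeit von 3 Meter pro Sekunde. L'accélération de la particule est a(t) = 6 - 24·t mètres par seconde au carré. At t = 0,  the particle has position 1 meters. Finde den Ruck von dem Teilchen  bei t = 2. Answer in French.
En partant de l'accélération a(t) = 6 - 24·t, nous prenons 1 dérivée. La dérivée de l'accélération donne le jerk: j(t) = -24. De l'équation du jerk j(t) = -24, nous substituons t = 2 pour obtenir j = -24.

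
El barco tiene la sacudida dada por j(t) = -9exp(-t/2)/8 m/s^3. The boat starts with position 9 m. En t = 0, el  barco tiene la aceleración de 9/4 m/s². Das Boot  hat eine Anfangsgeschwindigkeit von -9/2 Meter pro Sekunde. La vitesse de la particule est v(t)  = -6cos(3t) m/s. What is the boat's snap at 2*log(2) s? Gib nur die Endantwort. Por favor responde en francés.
Le snap à t = 2*log(2) est s = 9/32.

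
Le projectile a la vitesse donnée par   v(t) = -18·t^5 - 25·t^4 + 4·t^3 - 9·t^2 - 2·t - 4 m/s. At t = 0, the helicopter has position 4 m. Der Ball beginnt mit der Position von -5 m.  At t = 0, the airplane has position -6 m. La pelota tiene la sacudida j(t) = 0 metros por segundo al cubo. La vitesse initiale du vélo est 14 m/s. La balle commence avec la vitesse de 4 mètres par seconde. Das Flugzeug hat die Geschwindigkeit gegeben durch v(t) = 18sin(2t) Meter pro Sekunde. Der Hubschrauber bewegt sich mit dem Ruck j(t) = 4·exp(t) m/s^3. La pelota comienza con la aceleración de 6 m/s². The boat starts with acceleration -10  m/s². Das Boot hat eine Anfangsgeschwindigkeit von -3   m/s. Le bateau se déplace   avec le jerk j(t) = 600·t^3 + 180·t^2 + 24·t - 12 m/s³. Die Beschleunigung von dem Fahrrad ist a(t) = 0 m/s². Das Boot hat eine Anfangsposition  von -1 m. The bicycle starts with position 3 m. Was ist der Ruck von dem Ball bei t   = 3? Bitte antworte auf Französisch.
Nous avons le jerk j(t) = 0. En substituant t = 3: j(3) = 0.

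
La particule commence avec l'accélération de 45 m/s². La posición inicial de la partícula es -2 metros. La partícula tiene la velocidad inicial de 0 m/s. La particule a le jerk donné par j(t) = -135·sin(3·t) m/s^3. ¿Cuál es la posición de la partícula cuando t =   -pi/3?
Necesitamos integrar nuestra ecuación de la sacudida j(t) = -135·sin(3·t) 3 veces. Tomando ∫j(t)dt y aplicando a(0) = 45, encontramos a(t) = 45·cos(3·t). La antiderivada de la aceleración, con v(0) = 0, da la velocidad: v(t) = 15·sin(3·t). La antiderivada de la velocidad es la posición. Usando x(0) = -2, obtenemos x(t) = 3 - 5·cos(3·t). Tenemos la posición x(t) = 3 - 5·cos(3·t). Sustituyendo t = -pi/3: x(-pi/3) = 8.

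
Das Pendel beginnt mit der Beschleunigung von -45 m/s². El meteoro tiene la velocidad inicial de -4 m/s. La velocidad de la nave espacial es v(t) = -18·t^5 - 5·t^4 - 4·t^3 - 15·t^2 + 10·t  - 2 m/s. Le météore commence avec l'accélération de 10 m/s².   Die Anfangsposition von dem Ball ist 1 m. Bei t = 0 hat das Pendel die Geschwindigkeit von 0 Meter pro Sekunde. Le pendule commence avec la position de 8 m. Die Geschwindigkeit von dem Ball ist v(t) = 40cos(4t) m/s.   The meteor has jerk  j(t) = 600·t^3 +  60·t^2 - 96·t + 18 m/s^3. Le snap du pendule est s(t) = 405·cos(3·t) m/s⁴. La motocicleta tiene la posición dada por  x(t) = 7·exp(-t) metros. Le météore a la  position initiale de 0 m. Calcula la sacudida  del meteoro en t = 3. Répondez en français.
En utilisant j(t) = 600·t^3 + 60·t^2 - 96·t + 18 et en substituant t = 3, nous trouvons j = 16470.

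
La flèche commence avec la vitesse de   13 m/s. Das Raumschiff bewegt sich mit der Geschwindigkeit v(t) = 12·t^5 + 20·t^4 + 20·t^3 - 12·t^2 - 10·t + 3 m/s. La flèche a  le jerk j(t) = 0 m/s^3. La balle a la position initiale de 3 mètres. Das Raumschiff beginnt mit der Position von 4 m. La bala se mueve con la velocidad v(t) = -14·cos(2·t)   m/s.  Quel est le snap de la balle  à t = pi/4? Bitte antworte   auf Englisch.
Starting from velocity v(t) = -14·cos(2·t), we take 3 derivatives. The derivative of velocity gives acceleration: a(t) = 28·sin(2·t). Taking d/dt of a(t), we find j(t) = 56·cos(2·t). Taking d/dt of j(t), we find s(t) = -112·sin(2·t). From the given snap equation s(t) = -112·sin(2·t), we substitute t = pi/4 to get s = -112.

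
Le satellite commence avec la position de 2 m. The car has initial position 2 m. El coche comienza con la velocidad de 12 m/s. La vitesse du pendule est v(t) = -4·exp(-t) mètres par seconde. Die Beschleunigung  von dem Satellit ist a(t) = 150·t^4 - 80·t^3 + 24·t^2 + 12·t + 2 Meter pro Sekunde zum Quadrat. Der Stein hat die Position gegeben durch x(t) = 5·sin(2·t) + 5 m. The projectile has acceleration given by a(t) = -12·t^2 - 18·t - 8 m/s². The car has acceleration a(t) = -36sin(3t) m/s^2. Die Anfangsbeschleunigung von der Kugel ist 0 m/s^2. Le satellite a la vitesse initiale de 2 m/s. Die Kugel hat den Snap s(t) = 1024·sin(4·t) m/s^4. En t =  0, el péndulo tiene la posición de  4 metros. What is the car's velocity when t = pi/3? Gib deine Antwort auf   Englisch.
Starting from acceleration a(t) = -36·sin(3·t), we take 1 integral. The integral of acceleration, with v(0) = 12, gives velocity: v(t) = 12·cos(3·t). Using v(t) = 12·cos(3·t) and substituting t = pi/3, we find v = -12.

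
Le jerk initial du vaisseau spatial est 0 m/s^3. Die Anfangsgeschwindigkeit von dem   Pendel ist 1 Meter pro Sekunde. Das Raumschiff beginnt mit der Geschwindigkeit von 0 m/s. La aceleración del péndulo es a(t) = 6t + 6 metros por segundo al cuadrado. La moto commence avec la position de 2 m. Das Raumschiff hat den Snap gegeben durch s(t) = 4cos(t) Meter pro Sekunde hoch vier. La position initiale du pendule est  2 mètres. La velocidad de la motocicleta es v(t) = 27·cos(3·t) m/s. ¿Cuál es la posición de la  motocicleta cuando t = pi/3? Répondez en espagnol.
Necesitamos integrar nuestra ecuación de la velocidad v(t) = 27·cos(3·t) 1 vez. La antiderivada de la velocidad, con x(0) = 2, da la posición: x(t) = 9·sin(3·t) + 2. Tenemos la posición x(t) = 9·sin(3·t) + 2. Sustituyendo t = pi/3: x(pi/3) = 2.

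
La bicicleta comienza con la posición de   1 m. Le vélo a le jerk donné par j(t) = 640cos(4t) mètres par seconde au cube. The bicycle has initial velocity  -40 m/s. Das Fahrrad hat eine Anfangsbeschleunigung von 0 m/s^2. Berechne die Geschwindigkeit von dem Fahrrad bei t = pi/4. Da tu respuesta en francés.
Nous devons trouver l'intégrale de notre équation du jerk j(t) = 640·cos(4·t) 2 fois. En intégrant le jerk et en utilisant la condition initiale a(0) = 0, nous obtenons a(t) = 160·sin(4·t). En prenant ∫a(t)dt et en appliquant v(0) = -40, nous trouvons v(t) = -40·cos(4·t). De l'équation de la vitesse v(t) = -40·cos(4·t), nous substituons t = pi/4 pour obtenir v = 40.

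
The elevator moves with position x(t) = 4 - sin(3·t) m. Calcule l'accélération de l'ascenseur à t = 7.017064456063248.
En partant de la position x(t) = 4 - sin(3·t), nous prenons 2 dérivées. La dérivée de la position donne la vitesse: v(t) = -3·cos(3·t). En dérivant la vitesse, nous obtenons l'accélération: a(t) = 9·sin(3·t). De l'équation de l'accélération a(t) = 9·sin(3·t), nous substituons t = 7.017064456063248 pour obtenir a = 7.26778513065491.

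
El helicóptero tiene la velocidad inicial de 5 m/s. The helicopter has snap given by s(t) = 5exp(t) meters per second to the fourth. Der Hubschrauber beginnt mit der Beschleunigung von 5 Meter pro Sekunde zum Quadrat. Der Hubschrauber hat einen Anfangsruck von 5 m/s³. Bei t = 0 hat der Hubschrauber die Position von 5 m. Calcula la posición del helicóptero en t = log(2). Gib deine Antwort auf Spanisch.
Necesitamos integrar nuestra ecuación del snap s(t) = 5·exp(t) 4 veces. La antiderivada del snap, con j(0) = 5, da la sacudida: j(t) = 5·exp(t). La antiderivada de la sacudida, con a(0) = 5, da la aceleración: a(t) = 5·exp(t). La integral de la aceleración es la velocidad. Usando v(0) = 5, obtenemos v(t) = 5·exp(t). Tomando ∫v(t)dt y aplicando x(0) = 5, encontramos x(t) = 5·exp(t). Usando x(t) = 5·exp(t) y sustituyendo t = log(2), encontramos x = 10.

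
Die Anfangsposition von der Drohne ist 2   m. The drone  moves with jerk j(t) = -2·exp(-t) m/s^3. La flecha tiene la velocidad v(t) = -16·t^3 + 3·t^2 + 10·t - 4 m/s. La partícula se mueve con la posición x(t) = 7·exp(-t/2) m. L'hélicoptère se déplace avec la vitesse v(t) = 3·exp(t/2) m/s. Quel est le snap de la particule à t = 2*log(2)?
En partant de la position x(t) = 7·exp(-t/2), nous prenons 4 dérivées. La dérivée de la position donne la vitesse: v(t) = -7·exp(-t/2)/2. En prenant d/dt de v(t), nous trouvons a(t) = 7·exp(-t/2)/4. En dérivant l'accélération, nous obtenons le jerk: j(t) = -7·exp(-t/2)/8. La dérivée du jerk donne le snap: s(t) = 7·exp(-t/2)/16. En utilisant s(t) = 7·exp(-t/2)/16 et en substituant t = 2*log(2), nous trouvons s = 7/32.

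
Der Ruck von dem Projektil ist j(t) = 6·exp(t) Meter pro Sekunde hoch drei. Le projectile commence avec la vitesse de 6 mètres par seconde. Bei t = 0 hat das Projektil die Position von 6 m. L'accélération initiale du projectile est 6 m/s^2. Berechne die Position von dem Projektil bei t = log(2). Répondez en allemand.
Wir müssen unsere Gleichung für den Ruck j(t) = 6·exp(t) 3-mal integrieren. Die Stammfunktion von dem Ruck, mit a(0) = 6, ergibt die Beschleunigung: a(t) = 6·exp(t). Durch Integration von der Beschleunigung und Verwendung der Anfangsbedingung v(0) = 6, erhalten wir v(t) = 6·exp(t). Durch Integration von der Geschwindigkeit und Verwendung der Anfangsbedingung x(0) = 6, erhalten wir x(t) = 6·exp(t). Wir haben die Position x(t) = 6·exp(t). Durch Einsetzen von t = log(2): x(log(2)) = 12.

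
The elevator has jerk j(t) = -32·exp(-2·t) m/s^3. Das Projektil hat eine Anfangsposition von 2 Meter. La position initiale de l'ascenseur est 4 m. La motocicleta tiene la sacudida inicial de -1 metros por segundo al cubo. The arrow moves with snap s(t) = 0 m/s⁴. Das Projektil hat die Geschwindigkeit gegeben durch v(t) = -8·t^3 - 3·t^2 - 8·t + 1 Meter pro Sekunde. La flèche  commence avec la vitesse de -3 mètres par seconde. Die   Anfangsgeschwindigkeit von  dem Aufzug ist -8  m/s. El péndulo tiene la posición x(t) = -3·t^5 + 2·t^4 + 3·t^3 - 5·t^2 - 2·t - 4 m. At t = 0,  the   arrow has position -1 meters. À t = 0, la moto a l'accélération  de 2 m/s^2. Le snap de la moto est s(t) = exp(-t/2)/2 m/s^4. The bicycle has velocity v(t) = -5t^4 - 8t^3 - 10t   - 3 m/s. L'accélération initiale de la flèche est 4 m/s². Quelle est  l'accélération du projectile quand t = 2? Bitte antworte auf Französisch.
En partant de la vitesse v(t) = -8·t^3 - 3·t^2 - 8·t + 1, nous prenons 1 dérivée. En prenant d/dt de v(t), nous trouvons a(t) = -24·t^2 - 6·t - 8. De l'équation de l'accélération a(t) = -24·t^2 - 6·t - 8, nous substituons t = 2 pour obtenir a = -116.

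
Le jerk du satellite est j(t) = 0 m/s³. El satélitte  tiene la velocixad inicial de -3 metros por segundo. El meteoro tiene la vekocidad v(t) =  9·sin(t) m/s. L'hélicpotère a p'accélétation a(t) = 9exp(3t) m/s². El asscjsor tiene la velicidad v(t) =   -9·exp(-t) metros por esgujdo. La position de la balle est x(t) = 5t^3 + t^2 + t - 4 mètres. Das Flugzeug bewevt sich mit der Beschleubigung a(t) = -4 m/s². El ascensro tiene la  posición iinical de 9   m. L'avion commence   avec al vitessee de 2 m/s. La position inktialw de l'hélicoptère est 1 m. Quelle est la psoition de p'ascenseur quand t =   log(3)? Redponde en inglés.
We must find the integral of our velocity equation v(t) = -9·exp(-t) 1 time. The integral of velocity is position. Using x(0) = 9, we get x(t) = 9·exp(-t). Using x(t) = 9·exp(-t) and substituting t = log(3), we find x = 3.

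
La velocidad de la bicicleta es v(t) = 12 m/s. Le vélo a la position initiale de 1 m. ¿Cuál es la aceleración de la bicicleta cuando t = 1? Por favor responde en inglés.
We must differentiate our velocity equation v(t) = 12 1 time. The derivative of velocity gives acceleration: a(t) = 0. From the given acceleration equation a(t) = 0, we substitute t = 1 to get a = 0.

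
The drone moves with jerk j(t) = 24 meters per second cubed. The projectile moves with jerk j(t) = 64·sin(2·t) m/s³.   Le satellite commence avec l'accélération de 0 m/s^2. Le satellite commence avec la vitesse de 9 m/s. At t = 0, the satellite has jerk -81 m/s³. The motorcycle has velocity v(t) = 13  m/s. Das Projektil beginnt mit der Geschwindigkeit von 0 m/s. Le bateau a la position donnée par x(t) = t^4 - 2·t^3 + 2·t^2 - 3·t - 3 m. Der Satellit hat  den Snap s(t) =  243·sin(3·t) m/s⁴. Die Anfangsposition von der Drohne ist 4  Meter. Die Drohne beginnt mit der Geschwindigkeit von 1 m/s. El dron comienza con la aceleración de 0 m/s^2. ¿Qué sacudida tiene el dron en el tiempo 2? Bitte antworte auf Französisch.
Nous avons le jerk j(t) = 24. En substituant t = 2: j(2) = 24.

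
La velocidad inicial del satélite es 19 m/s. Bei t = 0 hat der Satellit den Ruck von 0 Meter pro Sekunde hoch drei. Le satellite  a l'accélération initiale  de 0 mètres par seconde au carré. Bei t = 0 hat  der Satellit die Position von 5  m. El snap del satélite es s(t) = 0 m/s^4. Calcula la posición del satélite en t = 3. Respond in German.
Ausgehend von dem Snap s(t) = 0, nehmen wir 4 Stammfunktionen. Durch Integration von dem Snap und Verwendung der Anfangsbedingung j(0) = 0, erhalten wir j(t) = 0. Mit ∫j(t)dt und Anwendung von a(0) = 0, finden wir a(t) = 0. Die Stammfunktion von der Beschleunigung ist die Geschwindigkeit. Mit v(0) = 19 erhalten wir v(t) = 19. Mit ∫v(t)dt und Anwendung von x(0) = 5, finden wir x(t) = 19·t + 5. Wir haben die Position x(t) = 19·t + 5. Durch Einsetzen von t = 3: x(3) = 62.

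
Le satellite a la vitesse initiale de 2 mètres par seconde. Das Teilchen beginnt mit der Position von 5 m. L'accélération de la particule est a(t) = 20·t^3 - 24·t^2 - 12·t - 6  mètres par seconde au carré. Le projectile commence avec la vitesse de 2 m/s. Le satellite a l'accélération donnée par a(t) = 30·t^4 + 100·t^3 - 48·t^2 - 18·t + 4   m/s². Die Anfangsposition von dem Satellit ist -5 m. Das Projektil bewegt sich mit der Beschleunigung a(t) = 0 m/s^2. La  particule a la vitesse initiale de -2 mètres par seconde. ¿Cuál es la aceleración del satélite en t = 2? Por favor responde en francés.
De l'équation de l'accélération a(t) = 30·t^4 + 100·t^3 - 48·t^2 - 18·t + 4, nous substituons t = 2 pour obtenir a = 1056.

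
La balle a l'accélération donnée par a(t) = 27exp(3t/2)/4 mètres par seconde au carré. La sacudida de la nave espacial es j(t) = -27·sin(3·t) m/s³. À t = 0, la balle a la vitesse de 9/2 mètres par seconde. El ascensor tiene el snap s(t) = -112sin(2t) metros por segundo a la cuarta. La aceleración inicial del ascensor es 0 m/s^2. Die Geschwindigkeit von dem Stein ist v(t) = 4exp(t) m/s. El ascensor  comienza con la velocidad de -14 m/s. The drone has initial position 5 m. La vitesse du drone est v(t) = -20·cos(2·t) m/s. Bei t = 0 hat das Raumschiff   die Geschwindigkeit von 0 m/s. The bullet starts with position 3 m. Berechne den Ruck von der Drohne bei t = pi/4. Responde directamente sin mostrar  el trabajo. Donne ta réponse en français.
j(pi/4) = 0.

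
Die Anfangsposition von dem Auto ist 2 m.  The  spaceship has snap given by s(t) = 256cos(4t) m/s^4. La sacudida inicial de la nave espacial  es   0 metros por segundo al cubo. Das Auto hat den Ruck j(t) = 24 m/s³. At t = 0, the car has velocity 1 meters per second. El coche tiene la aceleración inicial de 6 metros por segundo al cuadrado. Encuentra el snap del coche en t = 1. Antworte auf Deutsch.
Wir müssen unsere Gleichung für den Ruck j(t) = 24 1-mal ableiten. Die Ableitung von dem Ruck ergibt den Snap: s(t) = 0. Wir haben den Snap s(t) = 0. Durch Einsetzen von t = 1: s(1) = 0.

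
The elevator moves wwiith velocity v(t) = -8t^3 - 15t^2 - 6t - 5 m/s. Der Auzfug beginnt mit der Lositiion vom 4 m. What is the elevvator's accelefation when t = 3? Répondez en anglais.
To solve this, we need to take 1 derivative of our velocity equation v(t) = -8·t^3 - 15·t^2 - 6·t - 5. The derivative of velocity gives acceleration: a(t) = -24·t^2 - 30·t - 6. We have acceleration a(t) = -24·t^2 - 30·t - 6. Substituting t = 3: a(3) = -312.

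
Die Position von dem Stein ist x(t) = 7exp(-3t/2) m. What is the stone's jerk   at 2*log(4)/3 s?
To solve this, we need to take 3 derivatives of our position equation x(t) = 7·exp(-3·t/2). Taking d/dt of x(t), we find v(t) = -21·exp(-3·t/2)/2. The derivative of velocity gives acceleration: a(t) = 63·exp(-3·t/2)/4. The derivative of acceleration gives jerk: j(t) = -189·exp(-3·t/2)/8. From the given jerk equation j(t) = -189·exp(-3·t/2)/8, we substitute t = 2*log(4)/3 to get j = -189/32.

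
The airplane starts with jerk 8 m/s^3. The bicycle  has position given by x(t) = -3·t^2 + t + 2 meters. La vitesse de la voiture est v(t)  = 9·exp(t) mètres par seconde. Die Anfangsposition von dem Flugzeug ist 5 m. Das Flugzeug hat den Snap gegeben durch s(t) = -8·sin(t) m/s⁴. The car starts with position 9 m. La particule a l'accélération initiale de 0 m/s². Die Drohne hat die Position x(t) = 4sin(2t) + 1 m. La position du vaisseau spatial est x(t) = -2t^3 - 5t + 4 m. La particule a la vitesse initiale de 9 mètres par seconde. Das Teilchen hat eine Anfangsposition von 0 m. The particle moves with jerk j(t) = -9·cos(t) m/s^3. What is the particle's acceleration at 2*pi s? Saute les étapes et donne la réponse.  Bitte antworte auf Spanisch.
La respuesta es 0.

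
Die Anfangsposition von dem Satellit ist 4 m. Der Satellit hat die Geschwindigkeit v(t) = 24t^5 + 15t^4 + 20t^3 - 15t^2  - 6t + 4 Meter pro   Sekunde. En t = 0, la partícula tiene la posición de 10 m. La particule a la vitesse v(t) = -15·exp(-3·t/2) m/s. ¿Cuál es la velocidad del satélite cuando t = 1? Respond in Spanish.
De la ecuación de la velocidad v(t) = 24·t^5 + 15·t^4 + 20·t^3 - 15·t^2 - 6·t + 4, sustituimos t = 1 para obtener v = 42.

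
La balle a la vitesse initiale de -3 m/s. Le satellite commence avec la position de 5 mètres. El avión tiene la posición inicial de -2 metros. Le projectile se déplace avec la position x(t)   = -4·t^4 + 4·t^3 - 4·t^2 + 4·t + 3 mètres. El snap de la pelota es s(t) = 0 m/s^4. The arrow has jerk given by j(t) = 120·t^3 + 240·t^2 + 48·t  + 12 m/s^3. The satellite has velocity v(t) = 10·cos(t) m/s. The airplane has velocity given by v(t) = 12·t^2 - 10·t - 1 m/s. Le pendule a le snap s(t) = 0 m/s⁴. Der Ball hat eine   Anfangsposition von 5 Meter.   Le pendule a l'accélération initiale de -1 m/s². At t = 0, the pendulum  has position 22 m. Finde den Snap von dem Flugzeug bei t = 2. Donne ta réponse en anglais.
Starting from velocity v(t) = 12·t^2 - 10·t - 1, we take 3 derivatives. The derivative of velocity gives acceleration: a(t) = 24·t - 10. Taking d/dt of a(t), we find j(t) = 24. The derivative of jerk gives snap: s(t) = 0. From the given snap equation s(t) = 0, we substitute t = 2 to get s = 0.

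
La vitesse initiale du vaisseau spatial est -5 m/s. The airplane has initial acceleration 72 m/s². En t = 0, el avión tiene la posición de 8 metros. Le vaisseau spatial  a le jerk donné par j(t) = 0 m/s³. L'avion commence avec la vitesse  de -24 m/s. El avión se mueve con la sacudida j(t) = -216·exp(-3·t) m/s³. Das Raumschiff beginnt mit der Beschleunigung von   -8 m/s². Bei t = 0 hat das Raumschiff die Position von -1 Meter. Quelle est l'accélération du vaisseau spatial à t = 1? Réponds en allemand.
Ausgehend von dem Ruck j(t) = 0, nehmen wir 1 Integral. Mit ∫j(t)dt und Anwendung von a(0) = -8, finden wir a(t) = -8. Mit a(t) = -8 und Einsetzen von t = 1, finden wir a = -8.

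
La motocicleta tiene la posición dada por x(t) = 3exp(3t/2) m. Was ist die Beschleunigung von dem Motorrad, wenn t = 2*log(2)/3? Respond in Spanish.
Debemos derivar nuestra ecuación de la posición x(t) = 3·exp(3·t/2) 2 veces. Tomando d/dt de x(t), encontramos v(t) = 9·exp(3·t/2)/2. La derivada de la velocidad da la aceleración: a(t) = 27·exp(3·t/2)/4. Tenemos la aceleración a(t) = 27·exp(3·t/2)/4. Sustituyendo t = 2*log(2)/3: a(2*log(2)/3) = 27/2.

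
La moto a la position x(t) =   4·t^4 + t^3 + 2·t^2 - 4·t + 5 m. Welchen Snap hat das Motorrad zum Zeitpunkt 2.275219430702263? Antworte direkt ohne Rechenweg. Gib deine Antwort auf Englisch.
The snap at t = 2.275219430702263 is s = 96.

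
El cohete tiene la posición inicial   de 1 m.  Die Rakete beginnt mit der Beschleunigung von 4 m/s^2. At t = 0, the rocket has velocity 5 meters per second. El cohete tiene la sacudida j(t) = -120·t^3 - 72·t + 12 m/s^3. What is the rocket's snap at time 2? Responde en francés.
En partant du jerk j(t) = -120·t^3 - 72·t + 12, nous prenons 1 dérivée. La dérivée du jerk donne le snap: s(t) = -360·t^2 - 72. En utilisant s(t) = -360·t^2 - 72 et en substituant t = 2, nous trouvons s = -1512.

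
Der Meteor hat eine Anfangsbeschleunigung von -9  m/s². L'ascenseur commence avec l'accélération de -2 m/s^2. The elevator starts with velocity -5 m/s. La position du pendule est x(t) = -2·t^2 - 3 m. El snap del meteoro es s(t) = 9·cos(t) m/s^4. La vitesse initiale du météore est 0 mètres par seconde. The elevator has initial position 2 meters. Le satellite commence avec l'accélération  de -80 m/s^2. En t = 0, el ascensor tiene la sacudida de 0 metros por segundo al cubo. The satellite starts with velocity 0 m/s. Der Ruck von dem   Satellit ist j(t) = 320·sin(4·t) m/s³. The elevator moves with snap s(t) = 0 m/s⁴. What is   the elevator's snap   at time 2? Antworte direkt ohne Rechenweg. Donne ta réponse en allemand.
Die Antwort ist 0.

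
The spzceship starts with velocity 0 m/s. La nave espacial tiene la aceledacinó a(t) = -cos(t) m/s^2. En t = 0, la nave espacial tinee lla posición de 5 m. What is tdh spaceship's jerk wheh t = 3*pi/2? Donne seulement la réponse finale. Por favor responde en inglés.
The answer is -1.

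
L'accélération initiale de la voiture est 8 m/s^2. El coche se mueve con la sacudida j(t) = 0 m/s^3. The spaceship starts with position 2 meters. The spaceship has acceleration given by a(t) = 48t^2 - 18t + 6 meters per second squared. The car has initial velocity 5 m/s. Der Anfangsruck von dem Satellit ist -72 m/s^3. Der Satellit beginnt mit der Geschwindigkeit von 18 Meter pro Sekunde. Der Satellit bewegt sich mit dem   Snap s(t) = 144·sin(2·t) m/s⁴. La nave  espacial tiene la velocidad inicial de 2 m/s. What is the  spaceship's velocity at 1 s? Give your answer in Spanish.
Partiendo de la aceleración a(t) = 48·t^2 - 18·t + 6, tomamos 1 antiderivada. La integral de la aceleración es la velocidad. Usando v(0) = 2, obtenemos v(t) = 16·t^3 - 9·t^2 + 6·t + 2. Tenemos la velocidad v(t) = 16·t^3 - 9·t^2 + 6·t + 2. Sustituyendo t = 1: v(1) = 15.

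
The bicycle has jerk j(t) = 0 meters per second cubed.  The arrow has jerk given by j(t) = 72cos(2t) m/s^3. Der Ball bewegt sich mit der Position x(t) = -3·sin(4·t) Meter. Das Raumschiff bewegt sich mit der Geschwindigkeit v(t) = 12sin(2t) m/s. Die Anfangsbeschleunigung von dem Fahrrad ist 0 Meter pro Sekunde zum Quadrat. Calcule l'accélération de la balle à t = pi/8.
En partant de la position x(t) = -3·sin(4·t), nous prenons 2 dérivées. En dérivant la position, nous obtenons la vitesse: v(t) = -12·cos(4·t). La dérivée de la vitesse donne l'accélération: a(t) = 48·sin(4·t). Nous avons l'accélération a(t) = 48·sin(4·t). En substituant t = pi/8: a(pi/8) = 48.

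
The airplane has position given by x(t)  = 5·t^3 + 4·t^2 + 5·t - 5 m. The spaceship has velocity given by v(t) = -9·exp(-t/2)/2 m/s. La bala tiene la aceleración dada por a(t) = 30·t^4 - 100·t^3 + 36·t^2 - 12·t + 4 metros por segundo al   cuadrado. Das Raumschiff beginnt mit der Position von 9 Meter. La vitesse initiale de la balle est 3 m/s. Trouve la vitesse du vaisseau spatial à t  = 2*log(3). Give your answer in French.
De l'équation de la vitesse v(t) = -9·exp(-t/2)/2, nous substituons t = 2*log(3) pour obtenir v = -3/2.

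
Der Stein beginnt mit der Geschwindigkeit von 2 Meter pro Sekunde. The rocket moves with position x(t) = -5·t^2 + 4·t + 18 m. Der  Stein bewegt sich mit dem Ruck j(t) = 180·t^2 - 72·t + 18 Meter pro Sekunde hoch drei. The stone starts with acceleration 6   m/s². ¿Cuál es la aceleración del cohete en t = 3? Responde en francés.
Nous devons dériver notre équation de la position x(t) = -5·t^2 + 4·t + 18 2 fois. La dérivée de la position donne la vitesse: v(t) = 4 - 10·t. En dérivant la vitesse, nous obtenons l'accélération: a(t) = -10. En utilisant a(t) = -10 et en substituant t = 3, nous trouvons a = -10.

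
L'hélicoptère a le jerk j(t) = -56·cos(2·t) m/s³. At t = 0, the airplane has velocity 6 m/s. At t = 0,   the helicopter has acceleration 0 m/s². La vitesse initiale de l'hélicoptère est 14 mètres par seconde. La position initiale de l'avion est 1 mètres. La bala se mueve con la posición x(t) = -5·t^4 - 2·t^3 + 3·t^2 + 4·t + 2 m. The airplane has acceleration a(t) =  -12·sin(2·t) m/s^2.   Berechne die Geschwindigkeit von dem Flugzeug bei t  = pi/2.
Wir müssen unsere Gleichung für die Beschleunigung a(t) = -12·sin(2·t) 1-mal integrieren. Die Stammfunktion von der Beschleunigung, mit v(0) = 6, ergibt die Geschwindigkeit: v(t) = 6·cos(2·t). Mit v(t) = 6·cos(2·t) und Einsetzen von t = pi/2, finden wir v = -6.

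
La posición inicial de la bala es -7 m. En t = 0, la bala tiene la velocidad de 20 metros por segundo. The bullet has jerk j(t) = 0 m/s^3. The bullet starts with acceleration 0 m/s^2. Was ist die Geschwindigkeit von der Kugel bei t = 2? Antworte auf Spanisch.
Partiendo de la sacudida j(t) = 0, tomamos 2 integrales. Integrando la sacudida y usando la condición inicial a(0) = 0, obtenemos a(t) = 0. Tomando ∫a(t)dt y aplicando v(0) = 20, encontramos v(t) = 20. De la ecuación de la velocidad v(t) = 20, sustituimos t = 2 para obtener v = 20.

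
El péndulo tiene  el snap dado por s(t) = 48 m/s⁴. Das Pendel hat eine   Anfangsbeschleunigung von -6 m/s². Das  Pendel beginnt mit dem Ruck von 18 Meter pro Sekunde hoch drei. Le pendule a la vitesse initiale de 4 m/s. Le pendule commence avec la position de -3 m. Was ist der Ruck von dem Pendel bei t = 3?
Wir müssen das Integral unserer Gleichung für den Snap s(t) = 48 1-mal finden. Mit ∫s(t)dt und Anwendung von j(0) = 18, finden wir j(t) = 48·t + 18. Aus der Gleichung für den Ruck j(t) = 48·t + 18, setzen wir t = 3 ein und erhalten j = 162.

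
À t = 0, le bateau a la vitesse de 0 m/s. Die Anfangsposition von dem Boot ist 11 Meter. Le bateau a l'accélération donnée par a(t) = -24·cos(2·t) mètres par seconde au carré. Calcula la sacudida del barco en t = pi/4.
Debemos derivar nuestra ecuación de la aceleración a(t) = -24·cos(2·t) 1 vez. La derivada de la aceleración da la sacudida: j(t) = 48·sin(2·t). Usando j(t) = 48·sin(2·t) y sustituyendo t = pi/4, encontramos j = 48.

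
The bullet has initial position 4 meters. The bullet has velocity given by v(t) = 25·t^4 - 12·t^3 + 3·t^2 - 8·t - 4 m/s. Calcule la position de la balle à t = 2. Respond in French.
Nous devons trouver l'intégrale de notre équation de la vitesse v(t) = 25·t^4 - 12·t^3 + 3·t^2 - 8·t - 4 1 fois. La primitive de la vitesse est la position. En utilisant x(0) = 4, nous obtenons x(t) = 5·t^5 - 3·t^4 + t^3 - 4·t^2 - 4·t + 4. Nous avons la position x(t) = 5·t^5 - 3·t^4 + t^3 - 4·t^2 - 4·t + 4. En substituant t = 2: x(2) = 100.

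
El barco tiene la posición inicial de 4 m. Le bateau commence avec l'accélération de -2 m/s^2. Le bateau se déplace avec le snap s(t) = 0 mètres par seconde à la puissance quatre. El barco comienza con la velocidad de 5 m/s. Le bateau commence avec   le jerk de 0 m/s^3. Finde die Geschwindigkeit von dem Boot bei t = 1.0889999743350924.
Ausgehend von dem Snap s(t) = 0, nehmen wir 3 Integrale. Durch Integration von dem Snap und Verwendung der Anfangsbedingung j(0) = 0, erhalten wir j(t) = 0. Mit ∫j(t)dt und Anwendung von a(0) = -2, finden wir a(t) = -2. Mit ∫a(t)dt und Anwendung von v(0) = 5, finden wir v(t) = 5 - 2·t. Wir haben die Geschwindigkeit v(t) = 5 - 2·t. Durch Einsetzen von t = 1.0889999743350924: v(1.0889999743350924) = 2.82200005132982.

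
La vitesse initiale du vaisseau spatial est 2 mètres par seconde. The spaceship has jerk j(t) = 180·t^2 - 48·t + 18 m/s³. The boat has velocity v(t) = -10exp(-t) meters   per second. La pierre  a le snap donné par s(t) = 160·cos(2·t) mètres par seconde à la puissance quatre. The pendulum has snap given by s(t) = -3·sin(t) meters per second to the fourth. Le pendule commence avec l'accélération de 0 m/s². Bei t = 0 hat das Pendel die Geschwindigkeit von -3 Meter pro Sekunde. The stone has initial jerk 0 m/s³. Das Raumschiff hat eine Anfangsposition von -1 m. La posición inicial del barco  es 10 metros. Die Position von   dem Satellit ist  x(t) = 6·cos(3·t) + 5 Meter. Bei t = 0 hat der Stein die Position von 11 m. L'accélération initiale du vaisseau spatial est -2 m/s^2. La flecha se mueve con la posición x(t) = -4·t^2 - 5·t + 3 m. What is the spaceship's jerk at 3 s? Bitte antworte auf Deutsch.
Mit j(t) = 180·t^2 - 48·t + 18 und Einsetzen von t = 3, finden wir j = 1494.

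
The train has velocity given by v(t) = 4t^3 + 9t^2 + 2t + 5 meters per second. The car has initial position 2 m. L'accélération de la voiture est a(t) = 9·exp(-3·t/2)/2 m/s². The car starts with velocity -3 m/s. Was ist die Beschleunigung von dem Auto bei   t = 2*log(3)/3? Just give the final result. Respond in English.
At t = 2*log(3)/3, a = 3/2.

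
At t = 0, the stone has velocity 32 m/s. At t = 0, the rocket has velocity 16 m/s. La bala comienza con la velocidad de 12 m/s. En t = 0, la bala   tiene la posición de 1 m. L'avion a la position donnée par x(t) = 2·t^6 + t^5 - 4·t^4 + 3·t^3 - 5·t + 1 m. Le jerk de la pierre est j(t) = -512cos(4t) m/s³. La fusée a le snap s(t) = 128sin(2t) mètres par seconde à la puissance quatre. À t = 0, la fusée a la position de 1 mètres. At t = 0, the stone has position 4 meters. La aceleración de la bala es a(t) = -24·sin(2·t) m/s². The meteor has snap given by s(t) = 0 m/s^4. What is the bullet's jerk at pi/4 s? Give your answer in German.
Um dies zu lösen, müssen wir 1 Ableitung unserer Gleichung für die Beschleunigung a(t) = -24·sin(2·t) nehmen. Die Ableitung von der Beschleunigung ergibt den Ruck: j(t) = -48·cos(2·t). Wir haben den Ruck j(t) = -48·cos(2·t). Durch Einsetzen von t = pi/4: j(pi/4) = 0.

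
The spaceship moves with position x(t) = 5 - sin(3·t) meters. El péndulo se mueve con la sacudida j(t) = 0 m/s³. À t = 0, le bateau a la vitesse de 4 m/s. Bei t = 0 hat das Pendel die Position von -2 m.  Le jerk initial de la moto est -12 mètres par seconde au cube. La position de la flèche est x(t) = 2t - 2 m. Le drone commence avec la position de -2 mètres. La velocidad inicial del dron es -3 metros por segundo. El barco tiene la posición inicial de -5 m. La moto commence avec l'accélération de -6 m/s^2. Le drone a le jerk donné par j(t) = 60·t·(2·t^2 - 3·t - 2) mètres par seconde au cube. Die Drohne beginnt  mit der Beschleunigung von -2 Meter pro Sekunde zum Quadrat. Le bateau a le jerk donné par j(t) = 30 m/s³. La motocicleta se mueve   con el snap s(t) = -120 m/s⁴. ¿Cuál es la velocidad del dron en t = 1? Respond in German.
Um dies zu lösen, müssen wir 2 Stammfunktionen unserer Gleichung für den Ruck j(t) = 60·t·(2·t^2 - 3·t - 2) finden. Das Integral von dem Ruck ist die Beschleunigung. Mit a(0) = -2 erhalten wir a(t) = 30·t^4 - 60·t^3 - 60·t^2 - 2. Das Integral von der Beschleunigung ist die Geschwindigkeit. Mit v(0) = -3 erhalten wir v(t) = 6·t^5 - 15·t^4 - 20·t^3 - 2·t - 3. Aus der Gleichung für die Geschwindigkeit v(t) = 6·t^5 - 15·t^4 - 20·t^3 - 2·t - 3, setzen wir t = 1 ein und erhalten v = -34.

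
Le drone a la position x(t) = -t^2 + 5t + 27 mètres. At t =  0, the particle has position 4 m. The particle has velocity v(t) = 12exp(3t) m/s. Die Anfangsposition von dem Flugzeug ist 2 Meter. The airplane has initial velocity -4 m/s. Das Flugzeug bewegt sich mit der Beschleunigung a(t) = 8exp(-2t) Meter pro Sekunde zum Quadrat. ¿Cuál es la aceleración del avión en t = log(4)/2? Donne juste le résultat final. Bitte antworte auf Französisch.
À t = log(4)/2, a = 2.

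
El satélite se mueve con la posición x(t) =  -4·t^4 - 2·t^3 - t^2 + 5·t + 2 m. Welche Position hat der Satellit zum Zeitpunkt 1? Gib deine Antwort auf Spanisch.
Tenemos la posición x(t) = -4·t^4 - 2·t^3 - t^2 + 5·t + 2. Sustituyendo t = 1: x(1) = 0.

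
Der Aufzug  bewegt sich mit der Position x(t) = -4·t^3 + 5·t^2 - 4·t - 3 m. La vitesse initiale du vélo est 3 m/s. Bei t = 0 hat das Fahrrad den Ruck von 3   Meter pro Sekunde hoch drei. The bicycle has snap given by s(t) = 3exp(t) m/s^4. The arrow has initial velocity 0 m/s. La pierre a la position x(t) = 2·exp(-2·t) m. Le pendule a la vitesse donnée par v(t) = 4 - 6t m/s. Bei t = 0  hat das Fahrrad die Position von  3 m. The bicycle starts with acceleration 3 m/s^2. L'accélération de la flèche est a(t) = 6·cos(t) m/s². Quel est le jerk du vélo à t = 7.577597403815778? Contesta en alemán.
Wir müssen das Integral unserer Gleichung für den Snap s(t) = 3·exp(t) 1-mal finden. Durch Integration von dem Snap und Verwendung der Anfangsbedingung j(0) = 3, erhalten wir j(t) = 3·exp(t). Mit j(t) = 3·exp(t) und Einsetzen von t = 7.577597403815778, finden wir j = 5861.78645834045.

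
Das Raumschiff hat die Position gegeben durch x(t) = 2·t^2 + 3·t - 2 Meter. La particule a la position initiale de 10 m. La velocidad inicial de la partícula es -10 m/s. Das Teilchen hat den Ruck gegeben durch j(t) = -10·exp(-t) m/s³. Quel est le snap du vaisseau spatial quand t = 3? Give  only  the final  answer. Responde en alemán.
Der Snap bei t = 3 ist s = 0.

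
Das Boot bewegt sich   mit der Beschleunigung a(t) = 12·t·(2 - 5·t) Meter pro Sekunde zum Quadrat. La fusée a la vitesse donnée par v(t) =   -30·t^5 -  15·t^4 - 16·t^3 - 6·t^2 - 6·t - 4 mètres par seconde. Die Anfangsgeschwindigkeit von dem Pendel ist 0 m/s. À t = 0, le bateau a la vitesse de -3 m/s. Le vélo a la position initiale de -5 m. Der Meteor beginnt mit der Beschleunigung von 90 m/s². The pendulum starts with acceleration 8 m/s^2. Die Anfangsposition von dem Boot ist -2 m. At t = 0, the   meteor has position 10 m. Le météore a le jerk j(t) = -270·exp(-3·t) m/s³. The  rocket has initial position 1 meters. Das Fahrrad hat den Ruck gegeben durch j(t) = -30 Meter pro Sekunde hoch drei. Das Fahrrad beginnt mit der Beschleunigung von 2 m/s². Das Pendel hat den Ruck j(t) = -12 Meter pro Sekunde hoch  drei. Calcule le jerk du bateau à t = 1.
En partant de l'accélération a(t) = 12·t·(2 - 5·t), nous prenons 1 dérivée. En prenant d/dt de a(t), nous trouvons j(t) = 24 - 120·t. Nous avons le jerk j(t) = 24 - 120·t. En substituant t = 1: j(1) = -96.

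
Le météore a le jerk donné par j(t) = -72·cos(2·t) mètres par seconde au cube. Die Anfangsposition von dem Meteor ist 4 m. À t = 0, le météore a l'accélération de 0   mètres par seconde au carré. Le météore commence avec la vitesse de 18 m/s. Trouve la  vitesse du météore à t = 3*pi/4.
En partant du jerk j(t) = -72·cos(2·t), nous prenons 2 intégrales. En prenant ∫j(t)dt et en appliquant a(0) = 0, nous trouvons a(t) = -36·sin(2·t). L'intégrale de l'accélération est la vitesse. En utilisant v(0) = 18, nous obtenons v(t) = 18·cos(2·t). De l'équation de la vitesse v(t) = 18·cos(2·t), nous substituons t = 3*pi/4 pour obtenir v = 0.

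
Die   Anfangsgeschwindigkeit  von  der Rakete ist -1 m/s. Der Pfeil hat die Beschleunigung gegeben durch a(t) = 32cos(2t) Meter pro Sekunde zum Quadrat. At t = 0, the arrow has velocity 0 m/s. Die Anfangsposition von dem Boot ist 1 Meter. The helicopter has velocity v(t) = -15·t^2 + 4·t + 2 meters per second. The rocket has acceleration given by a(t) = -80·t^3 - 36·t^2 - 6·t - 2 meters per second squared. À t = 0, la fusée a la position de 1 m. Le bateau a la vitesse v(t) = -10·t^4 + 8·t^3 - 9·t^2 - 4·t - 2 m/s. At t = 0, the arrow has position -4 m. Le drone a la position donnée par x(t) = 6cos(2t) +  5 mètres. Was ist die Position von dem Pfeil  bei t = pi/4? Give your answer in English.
To solve this, we need to take 2 antiderivatives of our acceleration equation a(t) = 32·cos(2·t). Integrating acceleration and using the initial condition v(0) = 0, we get v(t) = 16·sin(2·t). The antiderivative of velocity is position. Using x(0) = -4, we get x(t) = 4 - 8·cos(2·t). Using x(t) = 4 - 8·cos(2·t) and substituting t = pi/4, we find x = 4.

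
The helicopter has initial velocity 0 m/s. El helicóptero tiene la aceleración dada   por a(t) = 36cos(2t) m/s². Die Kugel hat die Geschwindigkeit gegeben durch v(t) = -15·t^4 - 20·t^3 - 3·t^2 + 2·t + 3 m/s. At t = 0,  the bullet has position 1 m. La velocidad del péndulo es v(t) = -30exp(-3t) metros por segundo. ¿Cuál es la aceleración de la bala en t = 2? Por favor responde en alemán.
Wir müssen unsere Gleichung für die Geschwindigkeit v(t) = -15·t^4 - 20·t^3 - 3·t^2 + 2·t + 3 1-mal ableiten. Durch Ableiten von der Geschwindigkeit erhalten wir die Beschleunigung: a(t) = -60·t^3 - 60·t^2 - 6·t + 2. Wir haben die Beschleunigung a(t) = -60·t^3 - 60·t^2 - 6·t + 2. Durch Einsetzen von t = 2: a(2) = -730.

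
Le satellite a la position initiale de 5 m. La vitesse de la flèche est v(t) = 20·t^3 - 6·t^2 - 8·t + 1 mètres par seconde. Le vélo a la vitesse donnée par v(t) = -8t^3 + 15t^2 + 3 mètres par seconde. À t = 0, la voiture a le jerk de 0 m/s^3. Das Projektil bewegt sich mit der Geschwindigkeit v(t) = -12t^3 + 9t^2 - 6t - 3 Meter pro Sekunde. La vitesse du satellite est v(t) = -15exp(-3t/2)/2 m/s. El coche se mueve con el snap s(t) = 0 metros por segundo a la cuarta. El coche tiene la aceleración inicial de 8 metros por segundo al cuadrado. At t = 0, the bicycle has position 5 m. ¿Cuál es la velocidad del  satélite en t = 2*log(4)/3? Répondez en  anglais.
We have velocity v(t) = -15·exp(-3·t/2)/2. Substituting t = 2*log(4)/3: v(2*log(4)/3) = -15/8.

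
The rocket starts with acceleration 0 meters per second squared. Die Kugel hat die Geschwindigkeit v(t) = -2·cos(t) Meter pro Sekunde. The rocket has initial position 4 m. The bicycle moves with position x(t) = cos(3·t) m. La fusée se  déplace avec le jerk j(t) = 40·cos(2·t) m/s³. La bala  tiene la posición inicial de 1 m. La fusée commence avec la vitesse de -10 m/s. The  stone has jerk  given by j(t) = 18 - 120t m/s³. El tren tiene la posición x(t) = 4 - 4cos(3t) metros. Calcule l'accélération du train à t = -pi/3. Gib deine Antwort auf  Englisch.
To solve this, we need to take 2 derivatives of our position equation x(t) = 4 - 4·cos(3·t). Differentiating position, we get velocity: v(t) = 12·sin(3·t). Differentiating velocity, we get acceleration: a(t) = 36·cos(3·t). From the given acceleration equation a(t) = 36·cos(3·t), we substitute t = -pi/3 to get a = -36.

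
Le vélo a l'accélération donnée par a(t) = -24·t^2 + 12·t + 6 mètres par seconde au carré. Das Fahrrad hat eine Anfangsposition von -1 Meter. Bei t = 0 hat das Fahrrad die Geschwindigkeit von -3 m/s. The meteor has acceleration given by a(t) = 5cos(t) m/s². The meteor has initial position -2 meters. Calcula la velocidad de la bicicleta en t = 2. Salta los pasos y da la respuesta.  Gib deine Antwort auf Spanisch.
La velocidad en t = 2 es v = -31.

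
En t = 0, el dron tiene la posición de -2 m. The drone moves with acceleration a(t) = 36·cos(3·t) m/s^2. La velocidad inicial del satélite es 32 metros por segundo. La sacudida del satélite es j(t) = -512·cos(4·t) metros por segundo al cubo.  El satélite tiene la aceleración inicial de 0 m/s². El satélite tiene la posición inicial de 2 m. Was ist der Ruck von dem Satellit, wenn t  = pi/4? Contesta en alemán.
Aus der Gleichung für den Ruck j(t) = -512·cos(4·t), setzen wir t = pi/4 ein und erhalten j = 512.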